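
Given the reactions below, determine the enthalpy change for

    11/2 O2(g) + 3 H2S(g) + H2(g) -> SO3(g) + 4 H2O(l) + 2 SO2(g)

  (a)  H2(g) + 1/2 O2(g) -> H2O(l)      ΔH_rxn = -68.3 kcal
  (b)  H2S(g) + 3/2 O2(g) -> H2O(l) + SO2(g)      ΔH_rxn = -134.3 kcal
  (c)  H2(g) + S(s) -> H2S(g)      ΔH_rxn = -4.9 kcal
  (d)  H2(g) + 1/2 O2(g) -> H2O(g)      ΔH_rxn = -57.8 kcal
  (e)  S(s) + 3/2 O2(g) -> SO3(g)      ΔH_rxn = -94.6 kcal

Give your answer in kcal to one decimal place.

(a) × 2: (2)·(-68.3) = -136.6 kcal
(b) × 2 (×2 to match 2 SO2(g) in the target): (2)·(-134.3) = -268.6 kcal
(c) reversed: +4.9 kcal
(d): not needed (H2O(g) appears nowhere else).
(e) as written (SO3(g) already on the product side): -94.6 kcal
ΔH_rxn = (2)·(-68.3) + (2)·(-134.3) + (-1)·(-4.9) + (1)·(-94.6) = -494.9 kcal

ΔH_rxn = -494.9 kcal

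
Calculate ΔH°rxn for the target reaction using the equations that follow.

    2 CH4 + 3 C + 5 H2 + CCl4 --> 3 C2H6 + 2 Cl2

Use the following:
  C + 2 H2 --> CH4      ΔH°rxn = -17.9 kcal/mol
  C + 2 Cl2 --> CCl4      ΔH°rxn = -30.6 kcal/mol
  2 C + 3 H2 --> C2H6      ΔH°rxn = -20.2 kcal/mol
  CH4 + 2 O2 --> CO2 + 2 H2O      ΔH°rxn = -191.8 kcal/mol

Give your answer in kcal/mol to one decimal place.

ΔH°rxn = 5.8 kcal/mol

equation 1 reversed and × 2: (-2)·(-17.9) = +35.8 kcal/mol
equation 2 reversed (CCl4 must end up as a reactant): +30.6 kcal/mol
equation 3 × 3 (scale by 3 for the 3 C2H6): (3)·(-20.2) = -60.6 kcal/mol
equation 4: not needed (O2 appears nowhere else).
ΔH°rxn = (-2)·(-17.9) + (-1)·(-30.6) + (3)·(-20.2) = 5.8 kcal/mol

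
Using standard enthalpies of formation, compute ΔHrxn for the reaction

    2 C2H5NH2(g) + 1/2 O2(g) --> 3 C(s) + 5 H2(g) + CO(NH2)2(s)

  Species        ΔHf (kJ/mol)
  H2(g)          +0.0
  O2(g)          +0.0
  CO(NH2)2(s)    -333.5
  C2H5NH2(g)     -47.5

Products: 3·(+0.0) + 5·(+0.0) + 1·(-333.5) = -333.5
Reactants: 2·(-47.5) + 1/2·(+0.0) = -95.0
ΔHrxn = (-333.5) − (-95.0) = -238.5 kJ/mol

ΔHrxn = -238.5 kJ/mol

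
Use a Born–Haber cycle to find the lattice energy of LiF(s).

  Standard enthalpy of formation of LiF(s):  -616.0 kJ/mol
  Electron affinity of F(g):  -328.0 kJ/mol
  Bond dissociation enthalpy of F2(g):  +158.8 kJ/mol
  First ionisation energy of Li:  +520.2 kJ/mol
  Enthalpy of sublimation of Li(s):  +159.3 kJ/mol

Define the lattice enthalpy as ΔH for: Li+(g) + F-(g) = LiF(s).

U = -1046.9 kJ/mol

ΔHf° = 1·ΔHsub + 1·(ΣIE) + 1/2·D(F2) + 1·EA + U
-616.0 = 1·(+159.3) + 1·(+520.2) + 1/2·(+158.8) + 1·(-328.0) + U
U = -616.0 − (+430.9) = -1046.9 kJ/mol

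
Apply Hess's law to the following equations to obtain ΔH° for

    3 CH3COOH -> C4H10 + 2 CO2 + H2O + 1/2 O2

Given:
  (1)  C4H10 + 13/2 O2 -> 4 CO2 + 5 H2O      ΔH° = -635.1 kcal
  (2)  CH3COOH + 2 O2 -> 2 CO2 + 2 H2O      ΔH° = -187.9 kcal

ΔH° = 71.4 kcal

(1) reversed (reverse to put C4H10 on the product side): +635.1 kcal
(2) × 3 (scale by 3 for the 3 CH3COOH): (3)·(-187.9) = -563.7 kcal
ΔH° = (+635.1) + (-563.7) = 71.4 kcal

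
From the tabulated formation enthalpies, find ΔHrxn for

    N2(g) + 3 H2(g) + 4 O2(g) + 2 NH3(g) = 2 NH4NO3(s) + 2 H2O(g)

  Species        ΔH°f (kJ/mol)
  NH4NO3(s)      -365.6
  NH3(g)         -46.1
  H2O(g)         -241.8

ΔHrxn = -1122.6 kJ/mol

Products: 2·(-365.6) + 2·(-241.8) = -1214.8
Reactants: 1·(+0.0) + 3·(+0.0) + 4·(+0.0) + 2·(-46.1) = -92.2
ΔHrxn = (-1214.8) − (-92.2) = -1122.6 kJ/mol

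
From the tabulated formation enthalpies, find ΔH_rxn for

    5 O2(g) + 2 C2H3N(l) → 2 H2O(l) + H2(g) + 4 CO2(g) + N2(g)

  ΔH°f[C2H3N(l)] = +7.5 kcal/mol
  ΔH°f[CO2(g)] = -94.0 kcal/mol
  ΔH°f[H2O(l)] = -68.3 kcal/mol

Products: 2·(-68.3) + 1·(+0.0) + 4·(-94.0) + 1·(+0.0) = -512.6
Reactants: 5·(+0.0) + 2·(+7.5) = +15.0
ΔH_rxn = (-512.6) − (+15.0) = -527.6 kcal/mol

ΔH_rxn = -527.6 kcal/mol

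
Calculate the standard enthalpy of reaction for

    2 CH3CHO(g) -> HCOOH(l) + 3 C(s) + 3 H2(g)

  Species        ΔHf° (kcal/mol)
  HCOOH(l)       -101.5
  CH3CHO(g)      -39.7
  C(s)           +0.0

ΔH° = -22.1 kcal/mol

Products: 1·(-101.5) + 3·(+0.0) + 3·(+0.0) = -101.5
Reactants: 2·(-39.7) = -79.4
ΔH° = (-101.5) − (-79.4) = -22.1 kcal/mol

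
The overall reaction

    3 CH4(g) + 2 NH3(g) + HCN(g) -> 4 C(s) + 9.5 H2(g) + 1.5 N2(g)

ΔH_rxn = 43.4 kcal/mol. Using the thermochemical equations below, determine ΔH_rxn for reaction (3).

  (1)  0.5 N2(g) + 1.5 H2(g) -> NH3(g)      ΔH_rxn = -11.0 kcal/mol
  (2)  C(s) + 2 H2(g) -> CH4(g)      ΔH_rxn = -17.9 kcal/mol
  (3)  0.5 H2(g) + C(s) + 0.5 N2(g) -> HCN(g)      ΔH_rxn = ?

(1) reversed and × 2 (reverse to put NH3(g) on the reactant side; scale by 2 for the 2 NH3(g)): (-2)·(-11.0) = +22.0 kcal/mol
(2) reversed and × 3 (CH4(g) must end up as a reactant; scale by 3 for the 3 CH4(g)): (-3)·(-17.9) = +53.7 kcal/mol
(3) reversed (HCN(g) must end up as a reactant): contributes −x
+43.4 = (+22.0) + (+53.7) − x
x = (+43.4 − (+75.7)) / (-1) = 32.3 kcal/mol

ΔH_rxn = 32.3 kcal/mol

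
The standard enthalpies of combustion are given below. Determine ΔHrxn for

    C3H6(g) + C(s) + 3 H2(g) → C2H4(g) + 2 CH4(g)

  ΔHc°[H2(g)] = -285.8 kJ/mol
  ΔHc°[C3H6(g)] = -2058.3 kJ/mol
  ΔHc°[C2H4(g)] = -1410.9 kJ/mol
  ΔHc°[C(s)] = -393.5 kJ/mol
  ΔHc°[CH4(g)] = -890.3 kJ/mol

With combustion enthalpies, reactants minus products:
= [1·(-2058.3) + 1·(-393.5) + 3·(-285.8)] − [1·(-1410.9) + 2·(-890.3)]
= -117.7 kJ/mol

ΔHrxn = -117.7 kJ/mol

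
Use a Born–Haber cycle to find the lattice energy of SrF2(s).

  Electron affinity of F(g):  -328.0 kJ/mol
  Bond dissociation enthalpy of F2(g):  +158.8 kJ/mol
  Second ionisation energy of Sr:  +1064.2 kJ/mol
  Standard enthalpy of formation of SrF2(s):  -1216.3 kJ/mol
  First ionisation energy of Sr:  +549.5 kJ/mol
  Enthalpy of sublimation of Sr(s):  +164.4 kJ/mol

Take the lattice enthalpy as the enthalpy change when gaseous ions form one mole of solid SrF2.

U = -2497.2 kJ/mol

ΔHf° = 1·ΔHsub + 1·(ΣIE) + 1·D(F2) + 2·EA + U
-1216.3 = 1·(+164.4) + 1·(+1613.7) + 1·(+158.8) + 2·(-328.0) + U
U = -1216.3 − (+1280.9) = -2497.2 kJ/mol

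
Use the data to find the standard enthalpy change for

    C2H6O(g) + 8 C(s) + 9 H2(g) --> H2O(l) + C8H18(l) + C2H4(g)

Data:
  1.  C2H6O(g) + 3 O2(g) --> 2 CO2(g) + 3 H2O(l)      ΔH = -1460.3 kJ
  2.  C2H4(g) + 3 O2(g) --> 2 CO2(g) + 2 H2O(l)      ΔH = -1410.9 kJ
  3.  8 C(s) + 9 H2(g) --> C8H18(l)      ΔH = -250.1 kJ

ΔH = -299.5 kJ

eq. 1 as written (C2H6O(g) already on the reactant side): -1460.3 kJ
eq. 2 reversed (C2H4(g) must end up as a product): +1410.9 kJ
eq. 3 as written (C8H18(l) already on the product side): -250.1 kJ
ΔH = (-1460.3) + (+1410.9) + (-250.1) = -299.5 kJ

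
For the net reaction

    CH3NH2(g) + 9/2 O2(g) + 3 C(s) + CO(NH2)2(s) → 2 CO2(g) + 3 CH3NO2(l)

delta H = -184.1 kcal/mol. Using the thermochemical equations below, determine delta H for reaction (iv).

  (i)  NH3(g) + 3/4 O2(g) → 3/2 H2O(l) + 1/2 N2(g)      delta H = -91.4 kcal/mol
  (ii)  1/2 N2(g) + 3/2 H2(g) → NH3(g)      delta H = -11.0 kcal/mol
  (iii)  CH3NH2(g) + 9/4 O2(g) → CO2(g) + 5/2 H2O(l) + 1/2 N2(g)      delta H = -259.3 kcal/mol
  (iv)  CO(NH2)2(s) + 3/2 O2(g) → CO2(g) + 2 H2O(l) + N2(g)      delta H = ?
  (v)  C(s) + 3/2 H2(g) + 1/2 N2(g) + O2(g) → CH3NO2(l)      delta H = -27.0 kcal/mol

delta H = -151.0 kcal/mol

(i) reversed and × 3: (-3)·(-91.4) = +274.2 kcal/mol
(ii) reversed and × 3: (-3)·(-11.0) = +33.0 kcal/mol
(iii) as written: -259.3 kcal/mol
(iv) as written: contributes x
(v) × 3: (3)·(-27.0) = -81.0 kcal/mol
-184.1 = (+274.2) + (+33.0) + (-259.3) + (-81.0) + x
x = (-184.1 − (-33.1)) / (1) = -151.0 kcal/mol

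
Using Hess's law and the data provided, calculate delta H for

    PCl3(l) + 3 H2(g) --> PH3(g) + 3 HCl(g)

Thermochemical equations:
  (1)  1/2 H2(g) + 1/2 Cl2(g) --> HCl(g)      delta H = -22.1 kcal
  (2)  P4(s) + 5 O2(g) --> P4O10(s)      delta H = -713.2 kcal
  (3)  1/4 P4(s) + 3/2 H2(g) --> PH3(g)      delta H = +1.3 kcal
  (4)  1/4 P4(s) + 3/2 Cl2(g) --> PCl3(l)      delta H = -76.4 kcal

(1) × 3: (3)·(-22.1) = -66.3 kcal
(2): not needed.
(3) as written: +1.3 kcal
(4) reversed: +76.4 kcal
delta H = (3)·(-22.1) + (1)·(+1.3) + (-1)·(-76.4) = 11.4 kcal

delta H = 11.4 kcal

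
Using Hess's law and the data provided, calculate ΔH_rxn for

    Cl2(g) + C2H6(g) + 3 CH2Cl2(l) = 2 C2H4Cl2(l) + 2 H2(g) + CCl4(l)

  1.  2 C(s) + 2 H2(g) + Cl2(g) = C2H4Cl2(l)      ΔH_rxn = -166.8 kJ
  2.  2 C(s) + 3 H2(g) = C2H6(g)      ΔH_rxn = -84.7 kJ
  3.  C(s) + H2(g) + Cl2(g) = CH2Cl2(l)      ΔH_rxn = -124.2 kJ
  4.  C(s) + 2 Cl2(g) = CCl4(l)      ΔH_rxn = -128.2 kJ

ΔH_rxn = -4.5 kJ

eq. 1 × 2 (scale by 2 for the 2 C2H4Cl2(l)): (2)·(-166.8) = -333.6 kJ
eq. 2 reversed (C2H6(g) must end up as a reactant): +84.7 kJ
eq. 3 reversed and × 3 (reverse to put CH2Cl2(l) on the reactant side; scale by 3 for the 3 CH2Cl2(l)): (-3)·(-124.2) = +372.6 kJ
eq. 4 as written (CCl4(l) already on the product side): -128.2 kJ
Summing the manipulated equations, ΔH_rxn = (2)·(-166.8) + (-1)·(-84.7) + (-3)·(-124.2) + (1)·(-128.2) = -4.5 kJ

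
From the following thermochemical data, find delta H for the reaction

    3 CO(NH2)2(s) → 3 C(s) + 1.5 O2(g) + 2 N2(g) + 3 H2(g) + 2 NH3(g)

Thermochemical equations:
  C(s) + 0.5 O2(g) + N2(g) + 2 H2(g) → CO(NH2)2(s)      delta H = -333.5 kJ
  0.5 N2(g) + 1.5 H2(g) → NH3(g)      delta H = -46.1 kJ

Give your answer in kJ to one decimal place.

delta H = 908.3 kJ

equation 1 reversed and × 3 (reverse to put CO(NH2)2(s) on the reactant side; scale by 3 for the 3 CO(NH2)2(s)): (-3)·(-333.5) = +1000.5 kJ
equation 2 × 2 (scale by 2 for the 2 NH3(g)): (2)·(-46.1) = -92.2 kJ
delta H = (-3)·(-333.5) + (2)·(-46.1) = 908.3 kJ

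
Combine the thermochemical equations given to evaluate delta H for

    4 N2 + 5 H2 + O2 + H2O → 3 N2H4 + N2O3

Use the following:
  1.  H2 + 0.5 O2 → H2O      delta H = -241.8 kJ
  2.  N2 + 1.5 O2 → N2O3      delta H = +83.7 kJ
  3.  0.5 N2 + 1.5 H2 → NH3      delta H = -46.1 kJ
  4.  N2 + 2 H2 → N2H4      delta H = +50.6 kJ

delta H = 477.3 kJ

eq. 1 reversed (H2O must end up as a reactant): +241.8 kJ
eq. 2 as written (N2O3 already on the product side): +83.7 kJ
eq. 3: not needed (NH3 appears nowhere else).
eq. 4 × 3 (×3 to match 3 N2H4 in the target): (3)·(+50.6) = +151.8 kJ
delta H = (-1)·(-241.8) + (1)·(+83.7) + (3)·(+50.6) = 477.3 kJ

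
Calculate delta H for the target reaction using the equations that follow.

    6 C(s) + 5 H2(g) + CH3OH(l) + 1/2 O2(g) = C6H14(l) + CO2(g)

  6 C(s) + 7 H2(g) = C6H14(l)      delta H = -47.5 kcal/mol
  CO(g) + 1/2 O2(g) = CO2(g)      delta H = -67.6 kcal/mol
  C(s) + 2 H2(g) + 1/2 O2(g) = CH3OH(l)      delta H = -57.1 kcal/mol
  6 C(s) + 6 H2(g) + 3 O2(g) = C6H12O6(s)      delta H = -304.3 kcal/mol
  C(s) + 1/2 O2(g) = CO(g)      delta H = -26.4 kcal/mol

equation 1 as written: -47.5 kcal/mol
equation 2 as written: -67.6 kcal/mol
equation 3 reversed: +57.1 kcal/mol
equation 4: not needed.
equation 5 as written: -26.4 kcal/mol
delta H = (1)·(-47.5) + (1)·(-67.6) + (-1)·(-57.1) + (1)·(-26.4) = -84.4 kcal/mol

delta H = -84.4 kcal/mol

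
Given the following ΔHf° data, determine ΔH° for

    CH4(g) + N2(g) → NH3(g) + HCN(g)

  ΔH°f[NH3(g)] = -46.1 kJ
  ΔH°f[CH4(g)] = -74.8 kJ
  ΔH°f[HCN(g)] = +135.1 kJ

ΔH° = 163.8 kJ

Products: 1·(-46.1) + 1·(+135.1) = +89.0
Reactants: 1·(-74.8) + 1·(+0.0) = -74.8
ΔH° = (+89.0) − (-74.8) = 163.8 kJ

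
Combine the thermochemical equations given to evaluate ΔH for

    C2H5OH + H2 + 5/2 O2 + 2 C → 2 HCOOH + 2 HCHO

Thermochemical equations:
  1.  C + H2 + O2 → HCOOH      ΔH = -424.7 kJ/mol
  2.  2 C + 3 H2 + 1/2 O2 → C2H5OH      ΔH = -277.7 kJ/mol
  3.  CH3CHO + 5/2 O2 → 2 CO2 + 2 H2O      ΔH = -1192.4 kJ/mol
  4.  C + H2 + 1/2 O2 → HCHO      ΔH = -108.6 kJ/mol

ΔH = -788.9 kJ/mol

eq. 1 × 2 (×2 to match 2 HCOOH in the target): (2)·(-424.7) = -849.4 kJ/mol
eq. 2 reversed (C2H5OH must end up as a reactant): +277.7 kJ/mol
eq. 3: not needed (CH3CHO appears nowhere else).
eq. 4 × 2 (×2 to match 2 HCHO in the target): (2)·(-108.6) = -217.2 kJ/mol
ΔH = (-849.4) + (+277.7) + (-217.2) = -788.9 kJ/mol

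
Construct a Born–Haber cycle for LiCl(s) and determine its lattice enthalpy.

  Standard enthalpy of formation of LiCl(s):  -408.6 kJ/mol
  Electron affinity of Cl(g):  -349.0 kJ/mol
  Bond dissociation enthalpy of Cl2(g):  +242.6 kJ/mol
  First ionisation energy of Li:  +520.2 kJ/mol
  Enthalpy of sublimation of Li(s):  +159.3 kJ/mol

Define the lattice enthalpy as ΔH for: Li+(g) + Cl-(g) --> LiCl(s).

ΔHf° = 1·ΔHsub + 1·(ΣIE) + 1/2·D(Cl2) + 1·EA + U
-408.6 = 1·(+159.3) + 1·(+520.2) + 1/2·(+242.6) + 1·(-349.0) + U
U = -408.6 − (+451.8) = -860.4 kJ/mol

U = -860.4 kJ/mol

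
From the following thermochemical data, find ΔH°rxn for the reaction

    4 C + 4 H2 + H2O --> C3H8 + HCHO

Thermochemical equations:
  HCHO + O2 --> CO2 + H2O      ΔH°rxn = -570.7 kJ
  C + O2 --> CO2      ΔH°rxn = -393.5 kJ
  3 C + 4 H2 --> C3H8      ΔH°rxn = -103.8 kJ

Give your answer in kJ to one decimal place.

equation 1 reversed (HCHO must end up as a product): +570.7 kJ
equation 2 as written: -393.5 kJ
equation 3 as written (C3H8 already on the product side): -103.8 kJ
ΔH°rxn = (-1)·(-570.7) + (1)·(-393.5) + (1)·(-103.8) = 73.4 kJ

ΔH°rxn = 73.4 kJ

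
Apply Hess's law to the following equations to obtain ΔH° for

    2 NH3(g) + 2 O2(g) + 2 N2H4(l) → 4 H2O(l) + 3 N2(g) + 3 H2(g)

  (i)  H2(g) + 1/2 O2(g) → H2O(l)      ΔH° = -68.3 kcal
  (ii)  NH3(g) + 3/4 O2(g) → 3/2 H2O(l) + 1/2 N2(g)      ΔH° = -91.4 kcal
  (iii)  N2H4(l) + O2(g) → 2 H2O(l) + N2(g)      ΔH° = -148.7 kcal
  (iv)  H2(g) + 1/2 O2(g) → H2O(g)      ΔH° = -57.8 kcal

ΔH° = -275.3 kcal

(i) reversed and × 3: (-3)·(-68.3) = +204.9 kcal
(ii) × 2 (×2 to match 2 NH3(g) in the target): (2)·(-91.4) = -182.8 kcal
(iii) × 2 (scale by 2 for the 2 N2H4(l)): (2)·(-148.7) = -297.4 kcal
(iv): not needed (H2O(g) appears nowhere else).
ΔH° = (+204.9) + (-182.8) + (-297.4) = -275.3 kcal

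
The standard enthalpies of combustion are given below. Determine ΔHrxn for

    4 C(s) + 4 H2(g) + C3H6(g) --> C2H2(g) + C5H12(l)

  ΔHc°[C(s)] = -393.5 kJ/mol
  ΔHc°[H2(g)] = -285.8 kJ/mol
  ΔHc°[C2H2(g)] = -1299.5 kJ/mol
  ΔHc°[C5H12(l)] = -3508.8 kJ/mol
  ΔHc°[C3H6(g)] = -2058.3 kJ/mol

With combustion enthalpies, reactants minus products:
= [4·(-393.5) + 4·(-285.8) + 1·(-2058.3)] − [1·(-1299.5) + 1·(-3508.8)]
= 32.8 kJ/mol

ΔHrxn = 32.8 kJ/mol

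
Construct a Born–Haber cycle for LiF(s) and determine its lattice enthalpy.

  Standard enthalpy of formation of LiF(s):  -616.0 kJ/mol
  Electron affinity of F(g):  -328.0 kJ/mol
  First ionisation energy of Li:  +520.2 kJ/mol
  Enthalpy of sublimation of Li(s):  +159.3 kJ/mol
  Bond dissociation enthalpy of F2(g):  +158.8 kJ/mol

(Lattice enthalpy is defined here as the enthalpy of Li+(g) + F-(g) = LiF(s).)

ΔHf° = 1·ΔHsub + 1·(ΣIE) + 1/2·D(F2) + 1·EA + U
-616.0 = 1·(+159.3) + 1·(+520.2) + 1/2·(+158.8) + 1·(-328.0) + U
U = -616.0 − (+430.9) = -1046.9 kJ/mol

U = -1046.9 kJ/mol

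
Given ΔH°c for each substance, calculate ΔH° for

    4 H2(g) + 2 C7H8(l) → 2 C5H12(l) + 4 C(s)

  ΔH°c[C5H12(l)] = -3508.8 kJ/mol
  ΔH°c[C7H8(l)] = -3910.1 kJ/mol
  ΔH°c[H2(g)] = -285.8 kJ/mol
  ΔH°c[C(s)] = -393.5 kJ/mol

ΔH° = -371.8 kJ/mol

Using ΔH = Σ nΔHc°(reactants) − Σ nΔHc°(products):
= [4·(-285.8) + 2·(-3910.1)] − [2·(-3508.8) + 4·(-393.5)]
= -371.8 kJ/mol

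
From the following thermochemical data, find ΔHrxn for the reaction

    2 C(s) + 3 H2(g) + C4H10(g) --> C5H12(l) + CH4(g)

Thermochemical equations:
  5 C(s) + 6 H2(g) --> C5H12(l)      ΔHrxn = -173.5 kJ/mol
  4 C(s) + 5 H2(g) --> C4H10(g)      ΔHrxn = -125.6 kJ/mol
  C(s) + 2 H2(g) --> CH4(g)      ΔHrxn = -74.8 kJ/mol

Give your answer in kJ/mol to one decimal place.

ΔHrxn = -122.7 kJ/mol

equation 1 as written: -173.5 kJ/mol
equation 2 reversed: +125.6 kJ/mol
equation 3 as written: -74.8 kJ/mol
ΔHrxn = (1)·(-173.5) + (-1)·(-125.6) + (1)·(-74.8) = -122.7 kJ/mol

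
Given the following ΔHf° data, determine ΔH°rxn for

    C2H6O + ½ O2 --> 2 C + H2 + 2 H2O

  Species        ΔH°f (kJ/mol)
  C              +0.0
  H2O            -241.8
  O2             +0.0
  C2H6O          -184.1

ΔH°rxn = -299.5 kJ/mol

Products: 2·(+0.0) + 1·(+0.0) + 2·(-241.8) = -483.6
Reactants: 1·(-184.1) + 1/2·(+0.0) = -184.1
ΔH°rxn = (-483.6) − (-184.1) = -299.5 kJ/mol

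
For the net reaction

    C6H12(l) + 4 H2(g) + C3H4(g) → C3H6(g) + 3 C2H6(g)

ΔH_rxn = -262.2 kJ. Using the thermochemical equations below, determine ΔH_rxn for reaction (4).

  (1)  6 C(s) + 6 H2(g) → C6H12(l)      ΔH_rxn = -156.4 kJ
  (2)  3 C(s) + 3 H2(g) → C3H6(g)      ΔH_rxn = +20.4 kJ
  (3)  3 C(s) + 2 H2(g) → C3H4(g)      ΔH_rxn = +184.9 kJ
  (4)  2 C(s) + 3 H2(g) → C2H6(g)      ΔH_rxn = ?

ΔH_rxn = -84.7 kJ

(1) reversed (C6H12(l) must end up as a reactant): +156.4 kJ
(2) as written (C3H6(g) already on the product side): +20.4 kJ
(3) reversed (reverse to put C3H4(g) on the reactant side): -184.9 kJ
(4) × 3 (scale by 3 for the 3 C2H6(g)): contributes 3·x
-262.2 = (+156.4) + (+20.4) + (-184.9) + 3·x
x = (-262.2 − (-8.1)) / (3) = -84.7 kJ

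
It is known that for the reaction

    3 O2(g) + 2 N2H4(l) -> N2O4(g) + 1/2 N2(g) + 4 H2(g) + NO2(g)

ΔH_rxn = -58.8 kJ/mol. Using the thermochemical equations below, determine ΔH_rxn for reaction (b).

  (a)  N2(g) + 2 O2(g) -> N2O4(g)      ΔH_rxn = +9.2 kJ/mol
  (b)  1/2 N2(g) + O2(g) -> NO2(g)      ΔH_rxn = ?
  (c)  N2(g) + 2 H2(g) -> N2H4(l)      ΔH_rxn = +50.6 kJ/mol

ΔH_rxn = 33.2 kJ/mol

(a) as written: +9.2 kJ/mol
(b) as written: contributes x
(c) reversed and × 2: (-2)·(+50.6) = -101.2 kJ/mol
-58.8 = (+9.2) + (-101.2) + x
x = (-58.8 − (-92.0)) / (1) = 33.2 kJ/mol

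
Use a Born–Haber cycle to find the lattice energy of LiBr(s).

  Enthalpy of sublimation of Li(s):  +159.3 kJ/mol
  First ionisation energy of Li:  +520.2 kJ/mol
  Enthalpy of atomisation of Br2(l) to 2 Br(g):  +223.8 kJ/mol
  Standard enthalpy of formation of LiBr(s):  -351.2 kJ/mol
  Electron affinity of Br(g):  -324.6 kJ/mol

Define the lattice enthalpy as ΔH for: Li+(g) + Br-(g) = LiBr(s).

ΔHf° = 1·ΔHsub + 1·(ΣIE) + 1/2·D(Br2) + 1·EA + U
-351.2 = 1·(+159.3) + 1·(+520.2) + 1/2·(+223.8) + 1·(-324.6) + U
U = -351.2 − (+466.8) = -818.0 kJ/mol

U = -818.0 kJ/mol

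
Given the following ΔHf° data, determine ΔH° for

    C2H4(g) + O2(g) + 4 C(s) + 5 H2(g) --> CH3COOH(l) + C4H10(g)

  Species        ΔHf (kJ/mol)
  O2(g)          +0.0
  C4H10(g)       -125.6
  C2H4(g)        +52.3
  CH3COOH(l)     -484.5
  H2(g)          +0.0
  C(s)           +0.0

Products: 1·(-484.5) + 1·(-125.6) = -610.1
Reactants: 1·(+52.3) + 1·(+0.0) + 4·(+0.0) + 5·(+0.0) = +52.3
ΔH° = (-610.1) − (+52.3) = -662.4 kJ/mol

ΔH° = -662.4 kJ/mol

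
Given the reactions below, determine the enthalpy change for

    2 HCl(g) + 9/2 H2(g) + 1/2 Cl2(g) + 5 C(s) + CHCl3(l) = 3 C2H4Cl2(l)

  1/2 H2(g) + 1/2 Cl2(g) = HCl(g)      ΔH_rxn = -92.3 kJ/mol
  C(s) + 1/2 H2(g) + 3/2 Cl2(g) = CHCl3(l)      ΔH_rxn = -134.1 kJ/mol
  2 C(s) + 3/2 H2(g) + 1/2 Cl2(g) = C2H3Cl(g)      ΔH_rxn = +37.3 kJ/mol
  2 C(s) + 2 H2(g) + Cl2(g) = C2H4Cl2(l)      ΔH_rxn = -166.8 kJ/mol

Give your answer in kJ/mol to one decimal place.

ΔH_rxn = -181.7 kJ/mol

equation 1 reversed and × 2: (-2)·(-92.3) = +184.6 kJ/mol
equation 2 reversed: +134.1 kJ/mol
equation 3: not needed.
equation 4 × 3: (3)·(-166.8) = -500.4 kJ/mol
Summing the manipulated equations, ΔH_rxn = (+184.6) + (+134.1) + (-500.4) = -181.7 kJ/mol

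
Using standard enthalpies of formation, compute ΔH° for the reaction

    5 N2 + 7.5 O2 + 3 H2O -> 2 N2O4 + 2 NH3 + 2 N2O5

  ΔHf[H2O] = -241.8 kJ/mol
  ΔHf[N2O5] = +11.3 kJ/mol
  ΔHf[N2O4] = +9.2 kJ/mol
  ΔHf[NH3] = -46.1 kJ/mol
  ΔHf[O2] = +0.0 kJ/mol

Products: 2·(+9.2) + 2·(-46.1) + 2·(+11.3) = -51.2
Reactants: 5·(+0.0) + 15/2·(+0.0) + 3·(-241.8) = -725.4
ΔH° = (-51.2) − (-725.4) = 674.2 kJ/mol

ΔH° = 674.2 kJ/mol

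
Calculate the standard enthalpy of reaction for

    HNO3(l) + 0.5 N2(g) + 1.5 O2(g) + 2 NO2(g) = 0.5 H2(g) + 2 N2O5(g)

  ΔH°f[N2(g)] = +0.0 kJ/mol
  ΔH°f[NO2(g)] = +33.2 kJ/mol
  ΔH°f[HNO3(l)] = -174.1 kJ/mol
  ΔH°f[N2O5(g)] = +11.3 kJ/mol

ΔHrxn = 130.3 kJ/mol

Products: 1/2·(+0.0) + 2·(+11.3) = +22.6
Reactants: 1·(-174.1) + 1/2·(+0.0) + 3/2·(+0.0) + 2·(+33.2) = -107.7
ΔHrxn = (+22.6) − (-107.7) = 130.3 kJ/mol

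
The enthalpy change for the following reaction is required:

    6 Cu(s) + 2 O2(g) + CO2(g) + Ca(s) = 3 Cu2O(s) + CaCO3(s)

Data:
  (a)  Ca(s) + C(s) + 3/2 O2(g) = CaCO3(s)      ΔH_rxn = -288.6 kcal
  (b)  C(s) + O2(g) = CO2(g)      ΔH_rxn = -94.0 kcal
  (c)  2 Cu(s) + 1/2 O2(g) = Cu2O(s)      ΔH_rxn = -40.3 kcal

ΔH_rxn = -315.5 kcal

(a) as written (CaCO3(s) already on the product side): -288.6 kcal
(b) reversed (reverse to put CO2(g) on the reactant side): +94.0 kcal
(c) × 3 (×3 to match 3 Cu2O(s) in the target): (3)·(-40.3) = -120.9 kcal
Combining the equations, ΔH_rxn = (1)·(-288.6) + (-1)·(-94.0) + (3)·(-40.3) = -315.5 kcal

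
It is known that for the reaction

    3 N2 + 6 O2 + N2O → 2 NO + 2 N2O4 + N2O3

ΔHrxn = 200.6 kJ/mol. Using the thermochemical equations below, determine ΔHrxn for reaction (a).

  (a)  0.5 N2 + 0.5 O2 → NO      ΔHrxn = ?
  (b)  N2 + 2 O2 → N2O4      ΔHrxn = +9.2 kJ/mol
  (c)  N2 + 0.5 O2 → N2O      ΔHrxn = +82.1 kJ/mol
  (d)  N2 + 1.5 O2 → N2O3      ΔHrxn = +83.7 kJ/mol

ΔHrxn = 90.3 kJ/mol

(a) × 2: contributes 2·x
(b) × 2: (2)·(+9.2) = +18.4 kJ/mol
(c) reversed: -82.1 kJ/mol
(d) as written: +83.7 kJ/mol
+200.6 = (+18.4) + (-82.1) + (+83.7) + 2·x
x = (+200.6 − (+20.0)) / (2) = 90.3 kJ/mol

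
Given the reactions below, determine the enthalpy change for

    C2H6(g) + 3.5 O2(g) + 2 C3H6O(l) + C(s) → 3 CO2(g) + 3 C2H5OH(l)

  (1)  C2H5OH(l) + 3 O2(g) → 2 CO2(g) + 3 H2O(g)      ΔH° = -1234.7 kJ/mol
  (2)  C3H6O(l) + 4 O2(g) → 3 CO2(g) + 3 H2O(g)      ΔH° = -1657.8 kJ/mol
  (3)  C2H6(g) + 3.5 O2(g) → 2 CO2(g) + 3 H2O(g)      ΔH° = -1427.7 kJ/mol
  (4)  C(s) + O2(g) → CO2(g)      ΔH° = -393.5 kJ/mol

(1) reversed and × 3: (-3)·(-1234.7) = +3704.1 kJ/mol
(2) × 2: (2)·(-1657.8) = -3315.6 kJ/mol
(3) as written: -1427.7 kJ/mol
(4) as written: -393.5 kJ/mol
Since enthalpy is a state function, ΔH° = (+3704.1) + (-3315.6) + (-1427.7) + (-393.5) = -1432.7 kJ/mol

ΔH° = -1432.7 kJ/mol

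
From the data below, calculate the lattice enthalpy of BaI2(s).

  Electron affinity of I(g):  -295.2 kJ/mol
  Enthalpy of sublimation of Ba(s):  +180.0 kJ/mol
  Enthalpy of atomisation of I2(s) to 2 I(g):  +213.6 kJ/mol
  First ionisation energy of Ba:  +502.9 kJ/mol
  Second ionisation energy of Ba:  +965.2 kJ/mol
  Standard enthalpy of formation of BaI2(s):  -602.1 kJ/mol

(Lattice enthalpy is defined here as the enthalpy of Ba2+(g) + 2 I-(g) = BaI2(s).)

ΔHf° = 1·ΔHsub + 1·(ΣIE) + 1·D(I2) + 2·EA + U
-602.1 = 1·(+180.0) + 1·(+1468.1) + 1·(+213.6) + 2·(-295.2) + U
U = -602.1 − (+1271.3) = -1873.4 kJ/mol

U = -1873.4 kJ/mol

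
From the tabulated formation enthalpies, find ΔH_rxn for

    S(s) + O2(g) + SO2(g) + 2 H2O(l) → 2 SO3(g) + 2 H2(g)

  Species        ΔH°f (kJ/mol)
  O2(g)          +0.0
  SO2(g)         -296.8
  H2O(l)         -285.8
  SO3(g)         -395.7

ΔH°rxn = Σ nΔHf°(products) − Σ nΔHf°(reactants).
Products: 2·(-395.7) + 2·(+0.0) = -791.4
Reactants: 1·(+0.0) + 1·(+0.0) + 1·(-296.8) + 2·(-285.8) = -868.4
ΔH_rxn = (-791.4) − (-868.4) = 77.0 kJ/mol

ΔH_rxn = 77.0 kJ/mol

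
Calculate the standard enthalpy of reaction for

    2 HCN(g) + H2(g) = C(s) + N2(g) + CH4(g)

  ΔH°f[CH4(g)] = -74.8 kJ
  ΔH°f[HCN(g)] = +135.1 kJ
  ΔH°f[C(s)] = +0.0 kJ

ΔHrxn = -345.0 kJ

Products: 1·(+0.0) + 1·(+0.0) + 1·(-74.8) = -74.8
Reactants: 2·(+135.1) + 1·(+0.0) = +270.2
ΔHrxn = (-74.8) − (+270.2) = -345.0 kJ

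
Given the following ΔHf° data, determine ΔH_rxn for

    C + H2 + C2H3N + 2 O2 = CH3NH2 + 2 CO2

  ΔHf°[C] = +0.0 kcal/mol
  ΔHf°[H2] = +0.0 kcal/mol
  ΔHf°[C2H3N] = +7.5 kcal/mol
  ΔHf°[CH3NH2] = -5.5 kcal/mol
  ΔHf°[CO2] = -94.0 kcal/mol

Products: 1·(-5.5) + 2·(-94.0) = -193.5
Reactants: 1·(+0.0) + 1·(+0.0) + 1·(+7.5) + 2·(+0.0) = +7.5
ΔH_rxn = (-193.5) − (+7.5) = -201.0 kcal/mol

ΔH_rxn = -201.0 kcal/mol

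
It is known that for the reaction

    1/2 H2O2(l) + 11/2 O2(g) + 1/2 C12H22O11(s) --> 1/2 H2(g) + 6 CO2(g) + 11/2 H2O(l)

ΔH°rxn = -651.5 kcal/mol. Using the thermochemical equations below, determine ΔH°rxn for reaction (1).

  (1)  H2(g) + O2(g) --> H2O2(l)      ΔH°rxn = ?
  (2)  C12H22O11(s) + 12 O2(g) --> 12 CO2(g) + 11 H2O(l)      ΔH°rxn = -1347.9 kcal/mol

(1) reversed and × 1/2: contributes −1/2·x
(2) × 1/2: (1/2)·(-1347.9) = -673.95 kcal/mol
-651.5 = (-673.95) − 1/2·x
x = (-651.5 − (-673.95)) / (-1/2) = -44.9 kcal/mol

ΔH°rxn = -44.9 kcal/mol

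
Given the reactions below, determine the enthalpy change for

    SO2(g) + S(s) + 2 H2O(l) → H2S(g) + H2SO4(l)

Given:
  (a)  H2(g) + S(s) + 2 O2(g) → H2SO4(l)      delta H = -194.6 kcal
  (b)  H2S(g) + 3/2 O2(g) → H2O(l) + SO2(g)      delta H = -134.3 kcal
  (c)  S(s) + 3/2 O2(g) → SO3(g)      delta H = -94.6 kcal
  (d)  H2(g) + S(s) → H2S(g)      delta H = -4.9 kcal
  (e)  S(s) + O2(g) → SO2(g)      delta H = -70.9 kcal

(a) as written: -194.6 kcal
(b) reversed and × 2: (-2)·(-134.3) = +268.6 kcal
(c): not needed.
(d) reversed: +4.9 kcal
(e) as written: -70.9 kcal
delta H = (-194.6) + (+268.6) + (+4.9) + (-70.9) = 8.0 kcal

delta H = 8.0 kcal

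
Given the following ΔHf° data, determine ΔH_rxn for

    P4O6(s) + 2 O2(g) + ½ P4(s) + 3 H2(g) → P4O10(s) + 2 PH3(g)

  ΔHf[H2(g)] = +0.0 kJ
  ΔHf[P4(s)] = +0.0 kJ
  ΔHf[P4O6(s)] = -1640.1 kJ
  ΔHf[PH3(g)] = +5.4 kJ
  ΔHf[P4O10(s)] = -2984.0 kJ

ΔH_rxn = -1333.1 kJ

Products: 1·(-2984.0) + 2·(+5.4) = -2973.2
Reactants: 1·(-1640.1) + 2·(+0.0) + 1/2·(+0.0) + 3·(+0.0) = -1640.1
ΔH_rxn = (-2973.2) − (-1640.1) = -1333.1 kJ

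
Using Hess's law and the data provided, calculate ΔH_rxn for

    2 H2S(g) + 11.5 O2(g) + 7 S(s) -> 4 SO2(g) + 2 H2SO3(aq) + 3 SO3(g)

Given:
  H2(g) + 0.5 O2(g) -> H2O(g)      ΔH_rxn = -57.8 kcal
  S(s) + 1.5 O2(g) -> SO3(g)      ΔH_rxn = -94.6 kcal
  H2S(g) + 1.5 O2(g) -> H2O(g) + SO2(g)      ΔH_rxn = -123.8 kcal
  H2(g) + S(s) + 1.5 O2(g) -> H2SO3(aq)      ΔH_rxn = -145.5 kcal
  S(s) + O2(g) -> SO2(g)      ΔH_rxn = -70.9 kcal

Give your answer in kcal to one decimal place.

ΔH_rxn = -848.6 kcal

equation 1 reversed and × 2: (-2)·(-57.8) = +115.6 kcal
equation 2 × 3: (3)·(-94.6) = -283.8 kcal
equation 3 × 2: (2)·(-123.8) = -247.6 kcal
equation 4 × 2: (2)·(-145.5) = -291.0 kcal
equation 5 × 2: (2)·(-70.9) = -141.8 kcal
Combining the equations, ΔH_rxn = (-2)·(-57.8) + (3)·(-94.6) + (2)·(-123.8) + (2)·(-145.5) + (2)·(-70.9) = -848.6 kcal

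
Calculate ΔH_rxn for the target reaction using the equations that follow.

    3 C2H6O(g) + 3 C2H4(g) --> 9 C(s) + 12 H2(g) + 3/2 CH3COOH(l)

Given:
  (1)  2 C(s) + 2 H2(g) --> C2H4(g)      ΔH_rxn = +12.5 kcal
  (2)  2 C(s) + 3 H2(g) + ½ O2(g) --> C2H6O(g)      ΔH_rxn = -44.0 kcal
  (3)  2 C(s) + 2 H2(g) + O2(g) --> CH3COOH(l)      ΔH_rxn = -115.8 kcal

(1) reversed and × 3: (-3)·(+12.5) = -37.5 kcal
(2) reversed and × 3: (-3)·(-44.0) = +132.0 kcal
(3) × 3/2: (3/2)·(-115.8) = -173.7 kcal
ΔH_rxn = (-3)·(+12.5) + (-3)·(-44.0) + (3/2)·(-115.8) = -79.2 kcal

ΔH_rxn = -79.2 kcal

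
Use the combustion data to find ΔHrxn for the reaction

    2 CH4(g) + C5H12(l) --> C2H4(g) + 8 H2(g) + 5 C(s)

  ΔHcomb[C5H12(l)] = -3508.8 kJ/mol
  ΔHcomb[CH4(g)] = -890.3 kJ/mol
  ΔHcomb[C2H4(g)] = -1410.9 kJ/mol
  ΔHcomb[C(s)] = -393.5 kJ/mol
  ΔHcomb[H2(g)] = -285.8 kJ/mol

ΔHrxn = 375.4 kJ/mol

Using ΔH = Σ nΔHc°(reactants) − Σ nΔHc°(products):
= [2·(-890.3) + 1·(-3508.8)] − [1·(-1410.9) + 8·(-285.8) + 5·(-393.5)]
= 375.4 kJ/mol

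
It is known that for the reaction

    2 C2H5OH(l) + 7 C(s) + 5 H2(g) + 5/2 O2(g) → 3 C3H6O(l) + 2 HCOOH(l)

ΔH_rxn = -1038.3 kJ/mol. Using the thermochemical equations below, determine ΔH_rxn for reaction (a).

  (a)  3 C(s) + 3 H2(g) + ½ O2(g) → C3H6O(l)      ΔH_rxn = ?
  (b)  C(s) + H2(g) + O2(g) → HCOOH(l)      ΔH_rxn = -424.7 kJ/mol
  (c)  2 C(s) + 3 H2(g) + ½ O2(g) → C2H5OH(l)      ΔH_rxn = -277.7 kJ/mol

(a) × 3 (×3 to match 3 C3H6O(l) in the target): contributes 3·x
(b) × 2 (×2 to match 2 HCOOH(l) in the target): (2)·(-424.7) = -849.4 kJ/mol
(c) reversed and × 2 (C2H5OH(l) must end up as a reactant; ×2 to match 2 C2H5OH(l) in the target): (-2)·(-277.7) = +555.4 kJ/mol
-1038.3 = (-849.4) + (+555.4) + 3·x
x = (-1038.3 − (-294.0)) / (3) = -248.1 kJ/mol

ΔH_rxn = -248.1 kJ/mol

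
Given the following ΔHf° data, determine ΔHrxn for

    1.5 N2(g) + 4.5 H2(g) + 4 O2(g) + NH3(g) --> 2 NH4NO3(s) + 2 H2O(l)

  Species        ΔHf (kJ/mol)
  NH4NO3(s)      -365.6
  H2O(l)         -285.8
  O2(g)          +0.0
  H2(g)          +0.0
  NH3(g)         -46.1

ΔHrxn = -1256.7 kJ/mol

Products: 2·(-365.6) + 2·(-285.8) = -1302.8
Reactants: 3/2·(+0.0) + 9/2·(+0.0) + 4·(+0.0) + 1·(-46.1) = -46.1
ΔHrxn = (-1302.8) − (-46.1) = -1256.7 kJ/mol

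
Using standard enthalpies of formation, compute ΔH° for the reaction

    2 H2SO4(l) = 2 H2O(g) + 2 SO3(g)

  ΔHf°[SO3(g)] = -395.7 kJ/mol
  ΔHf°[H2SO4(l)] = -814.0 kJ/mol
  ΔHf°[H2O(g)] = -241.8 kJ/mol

ΔH° = 353.0 kJ/mol

Products: 2·(-241.8) + 2·(-395.7) = -1275.0
Reactants: 2·(-814.0) = -1628.0
ΔH° = (-1275.0) − (-1628.0) = 353.0 kJ/mol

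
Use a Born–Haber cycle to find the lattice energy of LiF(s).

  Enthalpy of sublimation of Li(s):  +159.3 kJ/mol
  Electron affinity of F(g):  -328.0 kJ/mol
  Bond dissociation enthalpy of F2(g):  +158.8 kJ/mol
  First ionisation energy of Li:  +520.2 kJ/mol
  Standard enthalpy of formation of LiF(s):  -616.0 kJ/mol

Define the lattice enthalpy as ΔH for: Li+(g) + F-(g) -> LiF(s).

U = -1046.9 kJ/mol

ΔHf° = 1·ΔHsub + 1·(ΣIE) + 1/2·D(F2) + 1·EA + U
-616.0 = 1·(+159.3) + 1·(+520.2) + 1/2·(+158.8) + 1·(-328.0) + U
U = -616.0 − (+430.9) = -1046.9 kJ/mol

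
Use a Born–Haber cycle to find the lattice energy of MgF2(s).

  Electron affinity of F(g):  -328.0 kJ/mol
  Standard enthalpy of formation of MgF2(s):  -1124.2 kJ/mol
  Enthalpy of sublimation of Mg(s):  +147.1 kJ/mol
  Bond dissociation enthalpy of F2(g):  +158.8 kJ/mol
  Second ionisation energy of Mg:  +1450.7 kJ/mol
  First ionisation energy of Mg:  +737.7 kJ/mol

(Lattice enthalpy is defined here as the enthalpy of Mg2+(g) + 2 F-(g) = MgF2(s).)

U = -2962.5 kJ/mol

ΔHf° = 1·ΔHsub + 1·(ΣIE) + 1·D(F2) + 2·EA + U
-1124.2 = 1·(+147.1) + 1·(+2188.4) + 1·(+158.8) + 2·(-328.0) + U
U = -1124.2 − (+1838.3) = -2962.5 kJ/mol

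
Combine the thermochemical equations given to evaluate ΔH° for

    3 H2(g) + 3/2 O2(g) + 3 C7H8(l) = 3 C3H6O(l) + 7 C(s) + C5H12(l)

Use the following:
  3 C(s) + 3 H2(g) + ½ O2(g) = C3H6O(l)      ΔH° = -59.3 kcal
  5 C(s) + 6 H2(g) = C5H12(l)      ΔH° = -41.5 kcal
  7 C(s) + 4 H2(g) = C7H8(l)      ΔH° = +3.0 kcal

equation 1 × 3: (3)·(-59.3) = -177.9 kcal
equation 2 as written: -41.5 kcal
equation 3 reversed and × 3: (-3)·(+3.0) = -9.0 kcal
Since enthalpy is a state function, ΔH° = (3)·(-59.3) + (1)·(-41.5) + (-3)·(+3.0) = -228.4 kcal

ΔH° = -228.4 kcal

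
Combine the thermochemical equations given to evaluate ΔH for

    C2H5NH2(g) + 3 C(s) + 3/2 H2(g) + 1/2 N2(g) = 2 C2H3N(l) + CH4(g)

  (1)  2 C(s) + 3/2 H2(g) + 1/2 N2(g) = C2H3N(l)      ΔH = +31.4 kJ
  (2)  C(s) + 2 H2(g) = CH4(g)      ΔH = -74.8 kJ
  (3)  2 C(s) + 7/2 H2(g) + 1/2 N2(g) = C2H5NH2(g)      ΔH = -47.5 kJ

(1) × 2 (scale by 2 for the 2 C2H3N(l)): (2)·(+31.4) = +62.8 kJ
(2) as written (CH4(g) already on the product side): -74.8 kJ
(3) reversed (C2H5NH2(g) must end up as a reactant): +47.5 kJ
Summing the manipulated equations, ΔH = (+62.8) + (-74.8) + (+47.5) = 35.5 kJ

ΔH = 35.5 kJ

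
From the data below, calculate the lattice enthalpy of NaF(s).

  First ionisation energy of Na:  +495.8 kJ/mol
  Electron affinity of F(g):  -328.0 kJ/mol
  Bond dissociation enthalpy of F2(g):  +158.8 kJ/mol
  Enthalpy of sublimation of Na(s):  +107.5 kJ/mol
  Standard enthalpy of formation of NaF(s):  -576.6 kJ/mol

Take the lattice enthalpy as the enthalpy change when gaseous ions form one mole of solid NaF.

U = -931.3 kJ/mol

ΔHf° = 1·ΔHsub + 1·(ΣIE) + 1/2·D(F2) + 1·EA + U
-576.6 = 1·(+107.5) + 1·(+495.8) + 1/2·(+158.8) + 1·(-328.0) + U
U = -576.6 − (+354.7) = -931.3 kJ/mol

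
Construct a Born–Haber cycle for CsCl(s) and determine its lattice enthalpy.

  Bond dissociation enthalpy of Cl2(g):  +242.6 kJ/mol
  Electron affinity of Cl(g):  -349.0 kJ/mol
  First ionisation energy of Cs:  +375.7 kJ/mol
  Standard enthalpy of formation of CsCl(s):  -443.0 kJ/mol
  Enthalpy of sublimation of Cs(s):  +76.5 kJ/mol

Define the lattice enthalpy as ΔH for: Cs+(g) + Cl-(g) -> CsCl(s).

U = -667.5 kJ/mol

ΔHf° = 1·ΔHsub + 1·(ΣIE) + 1/2·D(Cl2) + 1·EA + U
-443.0 = 1·(+76.5) + 1·(+375.7) + 1/2·(+242.6) + 1·(-349.0) + U
U = -443.0 − (+224.5) = -667.5 kJ/mol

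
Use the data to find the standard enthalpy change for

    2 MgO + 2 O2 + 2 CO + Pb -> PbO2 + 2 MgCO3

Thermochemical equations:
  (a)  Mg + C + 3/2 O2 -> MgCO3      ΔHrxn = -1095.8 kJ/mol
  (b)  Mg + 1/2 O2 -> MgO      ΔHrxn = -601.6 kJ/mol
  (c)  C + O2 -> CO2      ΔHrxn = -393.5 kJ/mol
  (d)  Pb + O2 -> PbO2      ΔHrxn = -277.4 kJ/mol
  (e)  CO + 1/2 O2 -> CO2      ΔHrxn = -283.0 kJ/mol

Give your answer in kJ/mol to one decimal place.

ΔHrxn = -1044.8 kJ/mol

(a) × 2 (scale by 2 for the 2 MgCO3): (2)·(-1095.8) = -2191.6 kJ/mol
(b) reversed and × 2 (MgO must end up as a reactant; ×2 to match 2 MgO in the target): (-2)·(-601.6) = +1203.2 kJ/mol
(c) reversed and × 2: (-2)·(-393.5) = +787.0 kJ/mol
(d) as written (PbO2 already on the product side): -277.4 kJ/mol
(e) × 2 (×2 to match 2 CO in the target): (2)·(-283.0) = -566.0 kJ/mol
Since enthalpy is a state function, ΔHrxn = (-2191.6) + (+1203.2) + (+787.0) + (-277.4) + (-566.0) = -1044.8 kJ/mol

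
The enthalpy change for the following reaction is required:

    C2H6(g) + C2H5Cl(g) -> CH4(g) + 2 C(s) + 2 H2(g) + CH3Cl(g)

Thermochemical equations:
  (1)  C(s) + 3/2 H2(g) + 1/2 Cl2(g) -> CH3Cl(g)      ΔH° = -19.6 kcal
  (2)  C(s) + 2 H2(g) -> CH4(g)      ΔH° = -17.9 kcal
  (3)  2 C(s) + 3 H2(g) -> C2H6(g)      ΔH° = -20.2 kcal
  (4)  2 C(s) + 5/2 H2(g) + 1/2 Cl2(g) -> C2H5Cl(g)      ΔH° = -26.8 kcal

ΔH° = 9.5 kcal

(1) as written: -19.6 kcal
(2) as written: -17.9 kcal
(3) reversed: +20.2 kcal
(4) reversed: +26.8 kcal
By Hess's law, ΔH° = (-19.6) + (-17.9) + (+20.2) + (+26.8) = 9.5 kcal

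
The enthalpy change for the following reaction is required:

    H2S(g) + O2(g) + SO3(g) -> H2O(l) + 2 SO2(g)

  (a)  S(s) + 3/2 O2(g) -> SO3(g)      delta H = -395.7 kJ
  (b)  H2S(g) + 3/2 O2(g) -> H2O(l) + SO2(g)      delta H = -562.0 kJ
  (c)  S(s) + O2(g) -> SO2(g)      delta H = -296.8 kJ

delta H = -463.1 kJ

(a) reversed (SO3(g) must end up as a reactant): +395.7 kJ
(b) as written (H2S(g) already on the reactant side): -562.0 kJ
(c) as written: -296.8 kJ
Since enthalpy is a state function, delta H = (-1)·(-395.7) + (1)·(-562.0) + (1)·(-296.8) = -463.1 kJ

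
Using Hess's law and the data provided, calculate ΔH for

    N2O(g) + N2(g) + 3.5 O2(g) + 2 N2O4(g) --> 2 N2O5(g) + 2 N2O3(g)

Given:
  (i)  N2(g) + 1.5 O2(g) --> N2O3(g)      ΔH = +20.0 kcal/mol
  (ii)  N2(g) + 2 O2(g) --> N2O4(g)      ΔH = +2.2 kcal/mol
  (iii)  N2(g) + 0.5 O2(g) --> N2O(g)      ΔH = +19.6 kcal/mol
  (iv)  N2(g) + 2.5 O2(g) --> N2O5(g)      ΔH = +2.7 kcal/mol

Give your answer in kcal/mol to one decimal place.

(i) × 2: (2)·(+20.0) = +40.0 kcal/mol
(ii) reversed and × 2: (-2)·(+2.2) = -4.4 kcal/mol
(iii) reversed: -19.6 kcal/mol
(iv) × 2: (2)·(+2.7) = +5.4 kcal/mol
Summing the manipulated equations, ΔH = (+40.0) + (-4.4) + (-19.6) + (+5.4) = 21.4 kcal/mol

ΔH = 21.4 kcal/mol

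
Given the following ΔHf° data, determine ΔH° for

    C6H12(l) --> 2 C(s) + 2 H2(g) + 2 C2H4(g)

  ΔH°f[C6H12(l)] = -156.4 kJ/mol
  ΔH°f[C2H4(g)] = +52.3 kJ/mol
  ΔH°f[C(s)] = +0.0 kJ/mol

ΔH°rxn = Σ nΔHf°(products) − Σ nΔHf°(reactants).
Products: 2·(+0.0) + 2·(+0.0) + 2·(+52.3) = +104.6
Reactants: 1·(-156.4) = -156.4
ΔH° = (+104.6) − (-156.4) = 261.0 kJ/mol

ΔH° = 261.0 kJ/mol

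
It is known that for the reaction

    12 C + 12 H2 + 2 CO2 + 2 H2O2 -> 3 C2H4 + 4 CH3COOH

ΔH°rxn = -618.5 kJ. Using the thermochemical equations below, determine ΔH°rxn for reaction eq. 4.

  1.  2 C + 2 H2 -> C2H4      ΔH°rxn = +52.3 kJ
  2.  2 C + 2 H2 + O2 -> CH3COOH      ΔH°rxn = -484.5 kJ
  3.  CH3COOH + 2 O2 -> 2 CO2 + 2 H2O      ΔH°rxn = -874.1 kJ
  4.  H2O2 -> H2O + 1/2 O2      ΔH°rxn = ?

ΔH°rxn = -98.0 kJ

eq. 1 × 3 (×3 to match 3 C2H4 in the target): (3)·(+52.3) = +156.9 kJ
eq. 2 × 3: (3)·(-484.5) = -1453.5 kJ
eq. 3 reversed (CO2 must end up as a reactant): +874.1 kJ
eq. 4 × 2 (scale by 2 for the 2 H2O2): contributes 2·x
-618.5 = (+156.9) + (-1453.5) + (+874.1) + 2·x
x = (-618.5 − (-422.5)) / (2) = -98.0 kJ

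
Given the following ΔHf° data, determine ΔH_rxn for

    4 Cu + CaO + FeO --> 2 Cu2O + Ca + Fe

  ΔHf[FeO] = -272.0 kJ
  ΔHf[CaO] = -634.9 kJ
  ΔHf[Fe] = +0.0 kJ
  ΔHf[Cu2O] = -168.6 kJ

Products: 2·(-168.6) + 1·(+0.0) + 1·(+0.0) = -337.2
Reactants: 4·(+0.0) + 1·(-634.9) + 1·(-272.0) = -906.9
ΔH_rxn = (-337.2) − (-906.9) = 569.7 kJ

ΔH_rxn = 569.7 kJ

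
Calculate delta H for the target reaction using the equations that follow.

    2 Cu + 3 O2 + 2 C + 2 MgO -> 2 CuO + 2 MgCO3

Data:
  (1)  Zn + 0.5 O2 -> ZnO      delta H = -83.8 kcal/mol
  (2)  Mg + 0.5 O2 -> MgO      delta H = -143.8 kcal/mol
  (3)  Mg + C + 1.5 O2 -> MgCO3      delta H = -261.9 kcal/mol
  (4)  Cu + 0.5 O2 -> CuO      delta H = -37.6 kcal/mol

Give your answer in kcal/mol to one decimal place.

(1): not needed.
(2) reversed and × 2: (-2)·(-143.8) = +287.6 kcal/mol
(3) × 2: (2)·(-261.9) = -523.8 kcal/mol
(4) × 2: (2)·(-37.6) = -75.2 kcal/mol
Combining the equations, delta H = (-2)·(-143.8) + (2)·(-261.9) + (2)·(-37.6) = -311.4 kcal/mol

delta H = -311.4 kcal/mol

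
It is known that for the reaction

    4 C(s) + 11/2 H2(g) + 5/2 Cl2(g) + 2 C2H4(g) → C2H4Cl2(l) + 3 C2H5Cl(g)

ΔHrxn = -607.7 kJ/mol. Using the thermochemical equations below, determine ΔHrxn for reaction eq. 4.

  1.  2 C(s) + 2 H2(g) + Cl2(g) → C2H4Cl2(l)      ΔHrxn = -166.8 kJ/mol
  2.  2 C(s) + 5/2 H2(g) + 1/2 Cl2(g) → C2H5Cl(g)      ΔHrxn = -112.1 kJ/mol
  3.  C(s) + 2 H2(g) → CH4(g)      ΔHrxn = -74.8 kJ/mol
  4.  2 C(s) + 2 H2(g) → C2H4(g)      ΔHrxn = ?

ΔHrxn = 52.3 kJ/mol

eq. 1 as written: -166.8 kJ/mol
eq. 2 × 3: (3)·(-112.1) = -336.3 kJ/mol
eq. 3: not needed.
eq. 4 reversed and × 2: contributes −2·x
-607.7 = (-166.8) + (-336.3) − 2·x
x = (-607.7 − (-503.1)) / (-2) = 52.3 kJ/mol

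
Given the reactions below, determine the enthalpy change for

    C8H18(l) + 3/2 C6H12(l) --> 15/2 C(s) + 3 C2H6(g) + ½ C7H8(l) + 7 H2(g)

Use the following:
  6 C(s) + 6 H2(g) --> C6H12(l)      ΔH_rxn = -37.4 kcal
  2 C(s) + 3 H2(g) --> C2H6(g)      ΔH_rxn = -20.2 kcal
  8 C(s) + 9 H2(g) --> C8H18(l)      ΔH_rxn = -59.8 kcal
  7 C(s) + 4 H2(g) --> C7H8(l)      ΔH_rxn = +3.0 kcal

ΔH_rxn = 56.8 kcal

equation 1 reversed and × 3/2 (reverse to put C6H12(l) on the reactant side; ×3/2 to match 3/2 C6H12(l) in the target): (-3/2)·(-37.4) = +56.1 kcal
equation 2 × 3 (×3 to match 3 C2H6(g) in the target): (3)·(-20.2) = -60.6 kcal
equation 3 reversed (reverse to put C8H18(l) on the reactant side): +59.8 kcal
equation 4 × 1/2 (×1/2 to match 1/2 C7H8(l) in the target): (1/2)·(+3.0) = +1.5 kcal
Combining the equations, ΔH_rxn = (+56.1) + (-60.6) + (+59.8) + (+1.5) = 56.8 kcal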